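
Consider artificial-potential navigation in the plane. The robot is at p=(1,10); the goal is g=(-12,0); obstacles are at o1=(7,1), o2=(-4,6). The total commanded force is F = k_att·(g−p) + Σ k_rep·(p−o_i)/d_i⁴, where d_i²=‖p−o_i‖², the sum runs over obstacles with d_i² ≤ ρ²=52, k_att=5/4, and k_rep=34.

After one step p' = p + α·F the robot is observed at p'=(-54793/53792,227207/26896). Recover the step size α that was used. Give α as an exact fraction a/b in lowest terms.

α = 1/8

F_att = 5/4·(g−p) = 5/4·(-13,-10) = (-16.2500,-12.5000)
o1: d²=117 > ρ²=52 → inactive
o2: d²=41 ≤ ρ²=52; F_rep = 34·(5,4)/41² = (0.1011,0.0809)
F = F_att + ΣF_rep = (-16.1489,-12.4191)
Δp = p'−p = (-2.0186,-1.5524); α = Δx/Fx = (-108585/53792) / (-108585/6724) = 1/8
check: Δy/Fy = (-41753/26896) / (-41753/3362) = 1/8 ✓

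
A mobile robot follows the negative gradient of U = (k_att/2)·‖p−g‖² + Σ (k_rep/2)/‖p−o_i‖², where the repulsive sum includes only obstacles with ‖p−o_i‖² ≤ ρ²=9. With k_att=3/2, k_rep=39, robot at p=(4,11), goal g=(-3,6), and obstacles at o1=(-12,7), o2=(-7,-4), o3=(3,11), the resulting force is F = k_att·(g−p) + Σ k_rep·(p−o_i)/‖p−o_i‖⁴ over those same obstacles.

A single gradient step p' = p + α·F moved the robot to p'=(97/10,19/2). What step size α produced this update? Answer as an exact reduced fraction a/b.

α = 1/5

F_att = 3/2·(g−p) = 3/2·(-7,-5) = (-10.5000,-7.5000)
o1: d²=272 > ρ²=9 → inactive
o2: d²=346 > ρ²=9 → inactive
o3: d²=1 ≤ ρ²=9; F_rep = 39·(1,0)/1² = (39.0000,0.0000)
F = F_att + ΣF_rep = (28.5000,-7.5000)
Δp = p'−p = (5.7000,-1.5000); α = Δx/Fx = (57/10) / (57/2) = 1/5
check: Δy/Fy = (-3/2) / (-15/2) = 1/5 ✓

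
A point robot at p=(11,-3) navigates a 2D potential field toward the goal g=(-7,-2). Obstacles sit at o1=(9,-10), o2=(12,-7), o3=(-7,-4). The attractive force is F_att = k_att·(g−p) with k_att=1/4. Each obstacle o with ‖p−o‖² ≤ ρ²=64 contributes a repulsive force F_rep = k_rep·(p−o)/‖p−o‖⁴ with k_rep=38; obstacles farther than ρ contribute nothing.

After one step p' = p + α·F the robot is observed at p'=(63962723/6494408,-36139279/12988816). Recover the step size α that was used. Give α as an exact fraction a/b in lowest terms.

α = 1/4

F_att = 1/4·(g−p) = 1/4·(-18,1) = (-4.5000,0.2500)
o1: d²=53 ≤ ρ²=64; F_rep = 38·(2,7)/53² = (0.0271,0.0947)
o2: d²=17 ≤ ρ²=64; F_rep = 38·(-1,4)/17² = (-0.1315,0.5260)
o3: d²=325 > ρ²=64 → inactive
F = F_att + ΣF_rep = (-4.6044,0.8706)
Δp = p'−p = (-1.1511,0.2177); α = Δx/Fx = (-7475765/6494408) / (-7475765/1623602) = 1/4
check: Δy/Fy = (2827169/12988816) / (2827169/3247204) = 1/4 ✓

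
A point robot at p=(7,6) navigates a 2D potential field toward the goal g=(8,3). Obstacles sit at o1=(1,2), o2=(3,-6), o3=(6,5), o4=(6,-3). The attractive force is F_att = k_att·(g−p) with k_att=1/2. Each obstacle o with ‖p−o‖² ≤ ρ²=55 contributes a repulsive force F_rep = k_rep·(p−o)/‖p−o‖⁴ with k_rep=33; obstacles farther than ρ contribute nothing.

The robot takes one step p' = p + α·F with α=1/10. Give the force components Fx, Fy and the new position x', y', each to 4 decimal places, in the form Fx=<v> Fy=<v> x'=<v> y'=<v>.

Fx=8.8232 Fy=6.7988 x'=7.8823 y'=6.6799

F_att = 1/2·(g−p) = 1/2·(1,-3) = (0.5000,-1.5000)
o1: d²=52 ≤ ρ²=55; F_rep = 33·(6,4)/52² = (0.0732,0.0488)
o2: d²=160 > ρ²=55 → inactive
o3: d²=2 ≤ ρ²=55; F_rep = 33·(1,1)/2² = (8.2500,8.2500)
o4: d²=82 > ρ²=55 → inactive
F = F_att + ΣF_rep = (8.8232,6.7988)
p' = p + 1/10·F = (7.8823,6.6799)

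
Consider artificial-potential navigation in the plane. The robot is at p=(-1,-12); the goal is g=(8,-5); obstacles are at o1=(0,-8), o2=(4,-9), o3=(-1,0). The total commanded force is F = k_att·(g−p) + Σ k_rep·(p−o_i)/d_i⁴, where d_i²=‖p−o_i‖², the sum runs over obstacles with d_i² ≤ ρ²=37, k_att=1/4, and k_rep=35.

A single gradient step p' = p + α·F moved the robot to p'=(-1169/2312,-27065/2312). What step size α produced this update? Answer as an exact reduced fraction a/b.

α = 1/4

F_att = 1/4·(g−p) = 1/4·(9,7) = (2.2500,1.7500)
o1: d²=17 ≤ ρ²=37; F_rep = 35·(-1,-4)/17² = (-0.1211,-0.4844)
o2: d²=34 ≤ ρ²=37; F_rep = 35·(-5,-3)/34² = (-0.1514,-0.0908)
o3: d²=144 > ρ²=37 → inactive
F = F_att + ΣF_rep = (1.9775,1.1747)
Δp = p'−p = (0.4944,0.2937); α = Δx/Fx = (1143/2312) / (1143/578) = 1/4
check: Δy/Fy = (679/2312) / (679/578) = 1/4 ✓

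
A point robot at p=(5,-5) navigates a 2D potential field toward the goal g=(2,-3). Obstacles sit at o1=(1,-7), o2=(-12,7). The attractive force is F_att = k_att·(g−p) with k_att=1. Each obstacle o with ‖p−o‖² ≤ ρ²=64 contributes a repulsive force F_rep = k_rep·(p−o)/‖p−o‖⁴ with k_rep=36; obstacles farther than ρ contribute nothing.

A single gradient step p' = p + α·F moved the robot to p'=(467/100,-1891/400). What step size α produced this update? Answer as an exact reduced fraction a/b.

F_att = 1·(g−p) = 1·(-3,2) = (-3.0000,2.0000)
o1: d²=20 ≤ ρ²=64; F_rep = 36·(4,2)/20² = (0.3600,0.1800)
o2: d²=433 > ρ²=64 → inactive
F = F_att + ΣF_rep = (-2.6400,2.1800)
Δp = p'−p = (-0.3300,0.2725); α = Δx/Fx = (-33/100) / (-66/25) = 1/8
check: Δy/Fy = (109/400) / (109/50) = 1/8 ✓

α = 1/8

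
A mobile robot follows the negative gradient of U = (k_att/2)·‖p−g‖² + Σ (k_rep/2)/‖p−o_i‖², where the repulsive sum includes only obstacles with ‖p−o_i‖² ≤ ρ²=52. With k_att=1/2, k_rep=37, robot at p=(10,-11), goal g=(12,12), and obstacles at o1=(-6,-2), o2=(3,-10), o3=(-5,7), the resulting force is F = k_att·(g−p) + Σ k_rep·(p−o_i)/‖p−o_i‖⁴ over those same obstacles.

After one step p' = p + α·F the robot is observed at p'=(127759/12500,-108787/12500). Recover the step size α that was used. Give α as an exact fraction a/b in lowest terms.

α = 1/5

F_att = 1/2·(g−p) = 1/2·(2,23) = (1.0000,11.5000)
o1: d²=337 > ρ²=52 → inactive
o2: d²=50 ≤ ρ²=52; F_rep = 37·(7,-1)/50² = (0.1036,-0.0148)
o3: d²=549 > ρ²=52 → inactive
F = F_att + ΣF_rep = (1.1036,11.4852)
Δp = p'−p = (0.2207,2.2970); α = Δx/Fx = (2759/12500) / (2759/2500) = 1/5
check: Δy/Fy = (28713/12500) / (28713/2500) = 1/5 ✓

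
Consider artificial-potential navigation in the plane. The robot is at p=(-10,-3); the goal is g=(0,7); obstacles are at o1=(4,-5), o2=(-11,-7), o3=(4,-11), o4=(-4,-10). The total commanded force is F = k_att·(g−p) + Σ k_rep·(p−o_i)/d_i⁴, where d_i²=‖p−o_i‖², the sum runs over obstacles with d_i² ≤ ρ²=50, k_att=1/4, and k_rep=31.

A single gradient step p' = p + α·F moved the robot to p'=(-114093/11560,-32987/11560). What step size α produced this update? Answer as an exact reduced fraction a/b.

F_att = 1/4·(g−p) = 1/4·(10,10) = (2.5000,2.5000)
o1: d²=200 > ρ²=50 → inactive
o2: d²=17 ≤ ρ²=50; F_rep = 31·(1,4)/17² = (0.1073,0.4291)
o3: d²=260 > ρ²=50 → inactive
o4: d²=85 > ρ²=50 → inactive
F = F_att + ΣF_rep = (2.6073,2.9291)
Δp = p'−p = (0.1304,0.1465); α = Δx/Fx = (1507/11560) / (1507/578) = 1/20
check: Δy/Fy = (1693/11560) / (1693/578) = 1/20 ✓

α = 1/20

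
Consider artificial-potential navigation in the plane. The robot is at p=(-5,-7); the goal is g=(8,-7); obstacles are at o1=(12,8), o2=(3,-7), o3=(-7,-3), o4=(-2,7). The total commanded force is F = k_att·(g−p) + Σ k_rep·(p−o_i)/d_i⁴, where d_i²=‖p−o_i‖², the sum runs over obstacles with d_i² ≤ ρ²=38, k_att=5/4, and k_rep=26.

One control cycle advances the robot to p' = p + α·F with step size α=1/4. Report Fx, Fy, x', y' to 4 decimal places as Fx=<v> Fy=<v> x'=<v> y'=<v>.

F_att = 5/4·(g−p) = 5/4·(13,0) = (16.2500,0.0000)
o1: d²=514 > ρ²=38 → inactive
o2: d²=64 > ρ²=38 → inactive
o3: d²=20 ≤ ρ²=38; F_rep = 26·(2,-4)/20² = (0.1300,-0.2600)
o4: d²=205 > ρ²=38 → inactive
F = F_att + ΣF_rep = (16.3800,-0.2600)
p' = p + 1/4·F = (-0.9050,-7.0650)

Fx=16.3800 Fy=-0.2600 x'=-0.9050 y'=-7.0650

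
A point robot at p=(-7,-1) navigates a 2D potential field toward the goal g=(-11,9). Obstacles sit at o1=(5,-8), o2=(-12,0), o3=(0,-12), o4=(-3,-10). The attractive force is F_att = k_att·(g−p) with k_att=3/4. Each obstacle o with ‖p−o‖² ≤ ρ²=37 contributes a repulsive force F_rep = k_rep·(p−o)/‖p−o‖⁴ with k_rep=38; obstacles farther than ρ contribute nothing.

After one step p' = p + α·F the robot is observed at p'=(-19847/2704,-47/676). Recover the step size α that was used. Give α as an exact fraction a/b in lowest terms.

F_att = 3/4·(g−p) = 3/4·(-4,10) = (-3.0000,7.5000)
o1: d²=193 > ρ²=37 → inactive
o2: d²=26 ≤ ρ²=37; F_rep = 38·(5,-1)/26² = (0.2811,-0.0562)
o3: d²=170 > ρ²=37 → inactive
o4: d²=97 > ρ²=37 → inactive
F = F_att + ΣF_rep = (-2.7189,7.4438)
Δp = p'−p = (-0.3399,0.9305); α = Δx/Fx = (-919/2704) / (-919/338) = 1/8
check: Δy/Fy = (629/676) / (1258/169) = 1/8 ✓

α = 1/8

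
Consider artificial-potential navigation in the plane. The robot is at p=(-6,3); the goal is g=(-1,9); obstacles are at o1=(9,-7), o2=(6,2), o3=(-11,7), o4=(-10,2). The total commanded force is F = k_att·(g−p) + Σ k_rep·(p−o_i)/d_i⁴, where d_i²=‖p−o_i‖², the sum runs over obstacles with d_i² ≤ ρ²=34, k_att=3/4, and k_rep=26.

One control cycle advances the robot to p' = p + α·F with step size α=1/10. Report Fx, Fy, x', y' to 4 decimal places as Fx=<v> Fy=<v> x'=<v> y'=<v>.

F_att = 3/4·(g−p) = 3/4·(5,6) = (3.7500,4.5000)
o1: d²=325 > ρ²=34 → inactive
o2: d²=145 > ρ²=34 → inactive
o3: d²=41 > ρ²=34 → inactive
o4: d²=17 ≤ ρ²=34; F_rep = 26·(4,1)/17² = (0.3599,0.0900)
F = F_att + ΣF_rep = (4.1099,4.5900)
p' = p + 1/10·F = (-5.5890,3.4590)

Fx=4.1099 Fy=4.5900 x'=-5.5890 y'=3.4590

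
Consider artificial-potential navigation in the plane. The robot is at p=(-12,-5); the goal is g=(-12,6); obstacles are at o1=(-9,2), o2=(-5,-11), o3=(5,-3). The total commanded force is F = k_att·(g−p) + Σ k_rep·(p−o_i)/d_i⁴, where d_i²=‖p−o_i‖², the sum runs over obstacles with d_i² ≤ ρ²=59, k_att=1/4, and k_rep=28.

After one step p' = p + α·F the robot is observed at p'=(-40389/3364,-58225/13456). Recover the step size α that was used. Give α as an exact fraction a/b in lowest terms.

F_att = 1/4·(g−p) = 1/4·(0,11) = (0.0000,2.7500)
o1: d²=58 ≤ ρ²=59; F_rep = 28·(-3,-7)/58² = (-0.0250,-0.0583)
o2: d²=85 > ρ²=59 → inactive
o3: d²=293 > ρ²=59 → inactive
F = F_att + ΣF_rep = (-0.0250,2.6917)
Δp = p'−p = (-0.0062,0.6729); α = Δx/Fx = (-21/3364) / (-21/841) = 1/4
check: Δy/Fy = (9055/13456) / (9055/3364) = 1/4 ✓

α = 1/4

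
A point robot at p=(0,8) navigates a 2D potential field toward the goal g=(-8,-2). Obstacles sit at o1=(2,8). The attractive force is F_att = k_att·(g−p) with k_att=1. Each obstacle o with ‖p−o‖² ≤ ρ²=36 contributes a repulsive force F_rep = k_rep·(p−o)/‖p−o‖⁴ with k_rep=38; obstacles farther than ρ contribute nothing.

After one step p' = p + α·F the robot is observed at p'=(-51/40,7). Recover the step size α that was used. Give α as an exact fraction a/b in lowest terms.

F_att = 1·(g−p) = 1·(-8,-10) = (-8.0000,-10.0000)
o1: d²=4 ≤ ρ²=36; F_rep = 38·(-2,0)/4² = (-4.7500,0.0000)
F = F_att + ΣF_rep = (-12.7500,-10.0000)
Δp = p'−p = (-1.2750,-1.0000); α = Δx/Fx = (-51/40) / (-51/4) = 1/10
check: Δy/Fy = (-1) / (-10) = 1/10 ✓

α = 1/10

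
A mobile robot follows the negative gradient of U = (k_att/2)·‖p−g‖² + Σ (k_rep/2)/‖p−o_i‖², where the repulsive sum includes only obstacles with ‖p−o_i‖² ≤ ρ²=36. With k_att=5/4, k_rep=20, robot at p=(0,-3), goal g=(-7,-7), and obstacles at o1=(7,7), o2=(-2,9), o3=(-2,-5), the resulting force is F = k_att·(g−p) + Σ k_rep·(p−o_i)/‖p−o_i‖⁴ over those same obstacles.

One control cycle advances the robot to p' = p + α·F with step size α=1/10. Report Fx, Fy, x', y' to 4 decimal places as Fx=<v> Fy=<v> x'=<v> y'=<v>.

F_att = 5/4·(g−p) = 5/4·(-7,-4) = (-8.7500,-5.0000)
o1: d²=149 > ρ²=36 → inactive
o2: d²=148 > ρ²=36 → inactive
o3: d²=8 ≤ ρ²=36; F_rep = 20·(2,2)/8² = (0.6250,0.6250)
F = F_att + ΣF_rep = (-8.1250,-4.3750)
p' = p + 1/10·F = (-0.8125,-3.4375)

Fx=-8.1250 Fy=-4.3750 x'=-0.8125 y'=-3.4375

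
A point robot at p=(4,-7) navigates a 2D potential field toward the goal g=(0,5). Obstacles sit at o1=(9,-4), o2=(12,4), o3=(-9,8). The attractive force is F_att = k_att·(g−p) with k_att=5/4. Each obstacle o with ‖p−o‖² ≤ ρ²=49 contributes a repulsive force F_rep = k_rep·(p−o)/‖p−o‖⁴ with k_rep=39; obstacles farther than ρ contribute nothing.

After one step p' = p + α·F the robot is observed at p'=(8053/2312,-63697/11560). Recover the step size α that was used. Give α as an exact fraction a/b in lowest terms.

α = 1/10

F_att = 5/4·(g−p) = 5/4·(-4,12) = (-5.0000,15.0000)
o1: d²=34 ≤ ρ²=49; F_rep = 39·(-5,-3)/34² = (-0.1687,-0.1012)
o2: d²=185 > ρ²=49 → inactive
o3: d²=394 > ρ²=49 → inactive
F = F_att + ΣF_rep = (-5.1687,14.8988)
Δp = p'−p = (-0.5169,1.4899); α = Δx/Fx = (-1195/2312) / (-5975/1156) = 1/10
check: Δy/Fy = (17223/11560) / (17223/1156) = 1/10 ✓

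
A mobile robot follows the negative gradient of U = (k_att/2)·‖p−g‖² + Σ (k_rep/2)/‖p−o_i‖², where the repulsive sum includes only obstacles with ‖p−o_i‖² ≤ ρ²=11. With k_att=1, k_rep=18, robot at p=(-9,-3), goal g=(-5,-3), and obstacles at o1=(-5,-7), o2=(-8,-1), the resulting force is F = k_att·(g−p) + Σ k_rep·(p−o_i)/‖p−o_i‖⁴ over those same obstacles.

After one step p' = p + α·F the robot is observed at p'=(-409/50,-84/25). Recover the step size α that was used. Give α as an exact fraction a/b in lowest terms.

F_att = 1·(g−p) = 1·(4,0) = (4.0000,0.0000)
o1: d²=32 > ρ²=11 → inactive
o2: d²=5 ≤ ρ²=11; F_rep = 18·(-1,-2)/5² = (-0.7200,-1.4400)
F = F_att + ΣF_rep = (3.2800,-1.4400)
Δp = p'−p = (0.8200,-0.3600); α = Δx/Fx = (41/50) / (82/25) = 1/4
check: Δy/Fy = (-9/25) / (-36/25) = 1/4 ✓

α = 1/4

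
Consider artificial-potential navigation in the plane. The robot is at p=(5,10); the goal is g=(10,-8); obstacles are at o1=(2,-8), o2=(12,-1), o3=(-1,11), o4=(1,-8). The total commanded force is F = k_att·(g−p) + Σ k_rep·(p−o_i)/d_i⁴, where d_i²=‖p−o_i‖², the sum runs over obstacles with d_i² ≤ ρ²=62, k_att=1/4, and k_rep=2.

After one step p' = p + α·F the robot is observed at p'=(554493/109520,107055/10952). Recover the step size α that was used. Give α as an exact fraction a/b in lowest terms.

α = 1/20

F_att = 1/4·(g−p) = 1/4·(5,-18) = (1.2500,-4.5000)
o1: d²=333 > ρ²=62 → inactive
o2: d²=170 > ρ²=62 → inactive
o3: d²=37 ≤ ρ²=62; F_rep = 2·(6,-1)/37² = (0.0088,-0.0015)
o4: d²=340 > ρ²=62 → inactive
F = F_att + ΣF_rep = (1.2588,-4.5015)
Δp = p'−p = (0.0629,-0.2251); α = Δx/Fx = (6893/109520) / (6893/5476) = 1/20
check: Δy/Fy = (-2465/10952) / (-12325/2738) = 1/20 ✓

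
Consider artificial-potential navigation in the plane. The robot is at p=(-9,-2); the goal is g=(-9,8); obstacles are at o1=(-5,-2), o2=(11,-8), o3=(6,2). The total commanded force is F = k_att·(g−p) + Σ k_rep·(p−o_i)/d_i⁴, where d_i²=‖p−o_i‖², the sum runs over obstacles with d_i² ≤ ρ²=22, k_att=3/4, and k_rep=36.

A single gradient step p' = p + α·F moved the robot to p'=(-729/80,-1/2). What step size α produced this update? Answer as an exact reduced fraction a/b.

α = 1/5

F_att = 3/4·(g−p) = 3/4·(0,10) = (0.0000,7.5000)
o1: d²=16 ≤ ρ²=22; F_rep = 36·(-4,0)/16² = (-0.5625,0.0000)
o2: d²=436 > ρ²=22 → inactive
o3: d²=241 > ρ²=22 → inactive
F = F_att + ΣF_rep = (-0.5625,7.5000)
Δp = p'−p = (-0.1125,1.5000); α = Δx/Fx = (-9/80) / (-9/16) = 1/5
check: Δy/Fy = (3/2) / (15/2) = 1/5 ✓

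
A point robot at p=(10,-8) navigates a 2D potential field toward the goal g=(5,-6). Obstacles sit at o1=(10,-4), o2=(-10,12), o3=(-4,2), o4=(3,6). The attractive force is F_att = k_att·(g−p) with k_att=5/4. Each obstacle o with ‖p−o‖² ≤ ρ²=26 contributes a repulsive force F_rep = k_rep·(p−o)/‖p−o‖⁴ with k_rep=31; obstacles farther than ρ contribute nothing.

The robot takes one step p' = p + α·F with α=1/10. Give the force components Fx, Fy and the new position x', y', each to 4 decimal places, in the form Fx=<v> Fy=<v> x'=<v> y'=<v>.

Fx=-6.2500 Fy=2.0156 x'=9.3750 y'=-7.7984

F_att = 5/4·(g−p) = 5/4·(-5,2) = (-6.2500,2.5000)
o1: d²=16 ≤ ρ²=26; F_rep = 31·(0,-4)/16² = (0.0000,-0.4844)
o2: d²=800 > ρ²=26 → inactive
o3: d²=296 > ρ²=26 → inactive
o4: d²=245 > ρ²=26 → inactive
F = F_att + ΣF_rep = (-6.2500,2.0156)
p' = p + 1/10·F = (9.3750,-7.7984)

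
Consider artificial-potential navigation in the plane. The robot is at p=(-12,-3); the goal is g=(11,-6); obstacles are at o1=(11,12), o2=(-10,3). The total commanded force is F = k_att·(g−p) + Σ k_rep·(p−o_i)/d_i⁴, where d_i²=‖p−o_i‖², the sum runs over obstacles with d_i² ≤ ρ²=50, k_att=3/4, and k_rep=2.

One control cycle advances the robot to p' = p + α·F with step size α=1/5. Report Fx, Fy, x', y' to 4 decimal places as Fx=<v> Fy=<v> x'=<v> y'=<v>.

Fx=17.2475 Fy=-2.2575 x'=-8.5505 y'=-3.4515

F_att = 3/4·(g−p) = 3/4·(23,-3) = (17.2500,-2.2500)
o1: d²=754 > ρ²=50 → inactive
o2: d²=40 ≤ ρ²=50; F_rep = 2·(-2,-6)/40² = (-0.0025,-0.0075)
F = F_att + ΣF_rep = (17.2475,-2.2575)
p' = p + 1/5·F = (-8.5505,-3.4515)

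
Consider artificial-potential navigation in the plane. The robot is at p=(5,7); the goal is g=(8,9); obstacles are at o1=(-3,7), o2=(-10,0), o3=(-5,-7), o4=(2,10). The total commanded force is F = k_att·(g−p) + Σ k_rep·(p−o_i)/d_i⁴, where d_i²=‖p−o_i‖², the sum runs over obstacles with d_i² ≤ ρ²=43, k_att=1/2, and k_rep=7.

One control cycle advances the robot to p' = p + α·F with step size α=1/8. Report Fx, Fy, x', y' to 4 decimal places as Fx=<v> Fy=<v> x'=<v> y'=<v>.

F_att = 1/2·(g−p) = 1/2·(3,2) = (1.5000,1.0000)
o1: d²=64 > ρ²=43 → inactive
o2: d²=274 > ρ²=43 → inactive
o3: d²=296 > ρ²=43 → inactive
o4: d²=18 ≤ ρ²=43; F_rep = 7·(3,-3)/18² = (0.0648,-0.0648)
F = F_att + ΣF_rep = (1.5648,0.9352)
p' = p + 1/8·F = (5.1956,7.1169)

Fx=1.5648 Fy=0.9352 x'=5.1956 y'=7.1169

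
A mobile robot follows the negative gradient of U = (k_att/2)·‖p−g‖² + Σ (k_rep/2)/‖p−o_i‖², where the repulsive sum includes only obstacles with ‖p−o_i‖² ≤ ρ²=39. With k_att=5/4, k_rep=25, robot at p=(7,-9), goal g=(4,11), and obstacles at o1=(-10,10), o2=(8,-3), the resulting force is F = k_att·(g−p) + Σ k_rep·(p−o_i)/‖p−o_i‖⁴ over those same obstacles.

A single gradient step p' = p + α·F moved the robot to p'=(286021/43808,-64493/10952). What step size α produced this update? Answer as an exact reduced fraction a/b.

F_att = 5/4·(g−p) = 5/4·(-3,20) = (-3.7500,25.0000)
o1: d²=650 > ρ²=39 → inactive
o2: d²=37 ≤ ρ²=39; F_rep = 25·(-1,-6)/37² = (-0.0183,-0.1096)
F = F_att + ΣF_rep = (-3.7683,24.8904)
Δp = p'−p = (-0.4710,3.1113); α = Δx/Fx = (-20635/43808) / (-20635/5476) = 1/8
check: Δy/Fy = (34075/10952) / (34075/1369) = 1/8 ✓

α = 1/8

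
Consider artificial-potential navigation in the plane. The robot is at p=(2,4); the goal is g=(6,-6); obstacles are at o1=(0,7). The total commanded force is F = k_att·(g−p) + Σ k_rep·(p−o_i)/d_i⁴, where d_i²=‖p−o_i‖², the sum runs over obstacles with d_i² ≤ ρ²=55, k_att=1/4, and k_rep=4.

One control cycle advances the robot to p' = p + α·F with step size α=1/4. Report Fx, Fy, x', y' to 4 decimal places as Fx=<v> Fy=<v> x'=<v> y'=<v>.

F_att = 1/4·(g−p) = 1/4·(4,-10) = (1.0000,-2.5000)
o1: d²=13 ≤ ρ²=55; F_rep = 4·(2,-3)/13² = (0.0473,-0.0710)
F = F_att + ΣF_rep = (1.0473,-2.5710)
p' = p + 1/4·F = (2.2618,3.3572)

Fx=1.0473 Fy=-2.5710 x'=2.2618 y'=3.3572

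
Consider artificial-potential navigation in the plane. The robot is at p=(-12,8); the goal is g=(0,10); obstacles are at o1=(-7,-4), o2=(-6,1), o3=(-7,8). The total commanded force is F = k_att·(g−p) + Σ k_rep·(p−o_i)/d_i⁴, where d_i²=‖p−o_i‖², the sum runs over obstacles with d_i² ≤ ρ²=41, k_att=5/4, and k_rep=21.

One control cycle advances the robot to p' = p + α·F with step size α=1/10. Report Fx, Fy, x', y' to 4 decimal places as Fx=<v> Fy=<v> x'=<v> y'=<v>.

Fx=14.8320 Fy=2.5000 x'=-10.5168 y'=8.2500

F_att = 5/4·(g−p) = 5/4·(12,2) = (15.0000,2.5000)
o1: d²=169 > ρ²=41 → inactive
o2: d²=85 > ρ²=41 → inactive
o3: d²=25 ≤ ρ²=41; F_rep = 21·(-5,0)/25² = (-0.1680,0.0000)
F = F_att + ΣF_rep = (14.8320,2.5000)
p' = p + 1/10·F = (-10.5168,8.2500)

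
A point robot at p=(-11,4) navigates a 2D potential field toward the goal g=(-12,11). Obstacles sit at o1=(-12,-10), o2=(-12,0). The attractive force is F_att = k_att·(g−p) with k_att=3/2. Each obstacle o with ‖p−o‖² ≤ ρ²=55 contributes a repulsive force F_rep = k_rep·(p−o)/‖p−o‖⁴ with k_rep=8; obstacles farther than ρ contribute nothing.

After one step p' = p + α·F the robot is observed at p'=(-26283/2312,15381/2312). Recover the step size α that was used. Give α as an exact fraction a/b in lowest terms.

F_att = 3/2·(g−p) = 3/2·(-1,7) = (-1.5000,10.5000)
o1: d²=197 > ρ²=55 → inactive
o2: d²=17 ≤ ρ²=55; F_rep = 8·(1,4)/17² = (0.0277,0.1107)
F = F_att + ΣF_rep = (-1.4723,10.6107)
Δp = p'−p = (-0.3681,2.6527); α = Δx/Fx = (-851/2312) / (-851/578) = 1/4
check: Δy/Fy = (6133/2312) / (6133/578) = 1/4 ✓

α = 1/4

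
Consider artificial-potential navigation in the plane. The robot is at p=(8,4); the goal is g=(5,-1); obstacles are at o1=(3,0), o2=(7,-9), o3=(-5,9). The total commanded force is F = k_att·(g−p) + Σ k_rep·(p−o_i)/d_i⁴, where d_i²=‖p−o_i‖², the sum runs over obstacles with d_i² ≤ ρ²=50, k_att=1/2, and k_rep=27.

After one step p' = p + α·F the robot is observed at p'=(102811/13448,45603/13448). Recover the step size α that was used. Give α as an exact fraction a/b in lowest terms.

F_att = 1/2·(g−p) = 1/2·(-3,-5) = (-1.5000,-2.5000)
o1: d²=41 ≤ ρ²=50; F_rep = 27·(5,4)/41² = (0.0803,0.0642)
o2: d²=170 > ρ²=50 → inactive
o3: d²=194 > ρ²=50 → inactive
F = F_att + ΣF_rep = (-1.4197,-2.4358)
Δp = p'−p = (-0.3549,-0.6089); α = Δx/Fx = (-4773/13448) / (-4773/3362) = 1/4
check: Δy/Fy = (-8189/13448) / (-8189/3362) = 1/4 ✓

α = 1/4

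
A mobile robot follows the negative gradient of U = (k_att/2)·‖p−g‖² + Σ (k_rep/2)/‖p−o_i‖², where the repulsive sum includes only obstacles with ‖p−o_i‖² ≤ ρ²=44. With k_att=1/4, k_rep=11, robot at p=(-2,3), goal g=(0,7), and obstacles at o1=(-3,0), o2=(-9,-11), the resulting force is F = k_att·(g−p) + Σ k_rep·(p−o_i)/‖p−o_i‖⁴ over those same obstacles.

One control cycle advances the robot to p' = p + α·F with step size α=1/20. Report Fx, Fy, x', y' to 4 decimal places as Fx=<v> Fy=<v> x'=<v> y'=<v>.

F_att = 1/4·(g−p) = 1/4·(2,4) = (0.5000,1.0000)
o1: d²=10 ≤ ρ²=44; F_rep = 11·(1,3)/10² = (0.1100,0.3300)
o2: d²=245 > ρ²=44 → inactive
F = F_att + ΣF_rep = (0.6100,1.3300)
p' = p + 1/20·F = (-1.9695,3.0665)

Fx=0.6100 Fy=1.3300 x'=-1.9695 y'=3.0665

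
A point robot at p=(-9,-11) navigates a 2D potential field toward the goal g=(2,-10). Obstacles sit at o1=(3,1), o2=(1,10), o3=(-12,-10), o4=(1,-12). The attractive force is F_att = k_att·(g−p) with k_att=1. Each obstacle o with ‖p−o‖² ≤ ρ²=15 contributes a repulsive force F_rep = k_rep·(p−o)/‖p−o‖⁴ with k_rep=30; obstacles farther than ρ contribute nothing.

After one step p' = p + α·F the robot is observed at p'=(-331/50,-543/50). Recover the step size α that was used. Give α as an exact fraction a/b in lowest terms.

F_att = 1·(g−p) = 1·(11,1) = (11.0000,1.0000)
o1: d²=288 > ρ²=15 → inactive
o2: d²=541 > ρ²=15 → inactive
o3: d²=10 ≤ ρ²=15; F_rep = 30·(3,-1)/10² = (0.9000,-0.3000)
o4: d²=101 > ρ²=15 → inactive
F = F_att + ΣF_rep = (11.9000,0.7000)
Δp = p'−p = (2.3800,0.1400); α = Δx/Fx = (119/50) / (119/10) = 1/5
check: Δy/Fy = (7/50) / (7/10) = 1/5 ✓

α = 1/5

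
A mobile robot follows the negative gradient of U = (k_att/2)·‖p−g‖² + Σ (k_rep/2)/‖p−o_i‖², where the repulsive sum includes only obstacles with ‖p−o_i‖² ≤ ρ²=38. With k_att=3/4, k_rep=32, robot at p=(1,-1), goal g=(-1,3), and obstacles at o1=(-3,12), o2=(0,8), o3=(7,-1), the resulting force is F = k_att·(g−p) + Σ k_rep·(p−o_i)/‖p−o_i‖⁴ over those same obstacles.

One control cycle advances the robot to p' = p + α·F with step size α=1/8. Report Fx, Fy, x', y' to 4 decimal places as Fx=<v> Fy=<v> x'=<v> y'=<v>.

F_att = 3/4·(g−p) = 3/4·(-2,4) = (-1.5000,3.0000)
o1: d²=185 > ρ²=38 → inactive
o2: d²=82 > ρ²=38 → inactive
o3: d²=36 ≤ ρ²=38; F_rep = 32·(-6,0)/36² = (-0.1481,0.0000)
F = F_att + ΣF_rep = (-1.6481,3.0000)
p' = p + 1/8·F = (0.7940,-0.6250)

Fx=-1.6481 Fy=3.0000 x'=0.7940 y'=-0.6250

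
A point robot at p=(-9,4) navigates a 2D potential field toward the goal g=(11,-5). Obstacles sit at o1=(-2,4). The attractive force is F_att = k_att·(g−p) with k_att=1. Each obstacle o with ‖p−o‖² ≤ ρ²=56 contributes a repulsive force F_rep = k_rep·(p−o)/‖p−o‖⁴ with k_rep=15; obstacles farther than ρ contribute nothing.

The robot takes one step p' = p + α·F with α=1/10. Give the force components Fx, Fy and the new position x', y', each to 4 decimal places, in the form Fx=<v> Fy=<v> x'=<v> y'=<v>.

F_att = 1·(g−p) = 1·(20,-9) = (20.0000,-9.0000)
o1: d²=49 ≤ ρ²=56; F_rep = 15·(-7,0)/49² = (-0.0437,0.0000)
F = F_att + ΣF_rep = (19.9563,-9.0000)
p' = p + 1/10·F = (-7.0044,3.1000)

Fx=19.9563 Fy=-9.0000 x'=-7.0044 y'=3.1000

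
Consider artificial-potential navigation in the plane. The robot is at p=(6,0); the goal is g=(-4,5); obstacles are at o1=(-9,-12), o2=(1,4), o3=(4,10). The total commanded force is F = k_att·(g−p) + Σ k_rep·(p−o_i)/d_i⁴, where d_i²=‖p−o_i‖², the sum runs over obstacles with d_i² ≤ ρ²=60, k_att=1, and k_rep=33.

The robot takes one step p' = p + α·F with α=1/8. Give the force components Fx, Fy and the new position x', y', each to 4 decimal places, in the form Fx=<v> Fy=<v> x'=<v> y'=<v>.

F_att = 1·(g−p) = 1·(-10,5) = (-10.0000,5.0000)
o1: d²=369 > ρ²=60 → inactive
o2: d²=41 ≤ ρ²=60; F_rep = 33·(5,-4)/41² = (0.0982,-0.0785)
o3: d²=104 > ρ²=60 → inactive
F = F_att + ΣF_rep = (-9.9018,4.9215)
p' = p + 1/8·F = (4.7623,0.6152)

Fx=-9.9018 Fy=4.9215 x'=4.7623 y'=0.6152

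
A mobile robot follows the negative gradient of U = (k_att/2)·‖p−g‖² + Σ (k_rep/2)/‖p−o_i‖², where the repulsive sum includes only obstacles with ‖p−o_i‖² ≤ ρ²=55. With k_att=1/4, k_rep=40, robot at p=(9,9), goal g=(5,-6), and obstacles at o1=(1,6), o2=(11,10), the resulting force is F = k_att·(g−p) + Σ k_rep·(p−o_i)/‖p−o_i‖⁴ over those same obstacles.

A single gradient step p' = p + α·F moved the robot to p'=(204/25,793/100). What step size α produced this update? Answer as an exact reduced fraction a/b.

F_att = 1/4·(g−p) = 1/4·(-4,-15) = (-1.0000,-3.7500)
o1: d²=73 > ρ²=55 → inactive
o2: d²=5 ≤ ρ²=55; F_rep = 40·(-2,-1)/5² = (-3.2000,-1.6000)
F = F_att + ΣF_rep = (-4.2000,-5.3500)
Δp = p'−p = (-0.8400,-1.0700); α = Δx/Fx = (-21/25) / (-21/5) = 1/5
check: Δy/Fy = (-107/100) / (-107/20) = 1/5 ✓

α = 1/5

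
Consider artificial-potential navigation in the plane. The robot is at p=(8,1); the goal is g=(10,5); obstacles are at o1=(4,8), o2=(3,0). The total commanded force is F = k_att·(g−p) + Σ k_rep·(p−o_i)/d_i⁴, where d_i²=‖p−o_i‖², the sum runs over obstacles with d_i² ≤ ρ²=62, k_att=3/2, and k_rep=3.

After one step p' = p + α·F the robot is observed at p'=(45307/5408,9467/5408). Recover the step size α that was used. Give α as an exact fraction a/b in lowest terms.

α = 1/8

F_att = 3/2·(g−p) = 3/2·(2,4) = (3.0000,6.0000)
o1: d²=65 > ρ²=62 → inactive
o2: d²=26 ≤ ρ²=62; F_rep = 3·(5,1)/26² = (0.0222,0.0044)
F = F_att + ΣF_rep = (3.0222,6.0044)
Δp = p'−p = (0.3778,0.7506); α = Δx/Fx = (2043/5408) / (2043/676) = 1/8
check: Δy/Fy = (4059/5408) / (4059/676) = 1/8 ✓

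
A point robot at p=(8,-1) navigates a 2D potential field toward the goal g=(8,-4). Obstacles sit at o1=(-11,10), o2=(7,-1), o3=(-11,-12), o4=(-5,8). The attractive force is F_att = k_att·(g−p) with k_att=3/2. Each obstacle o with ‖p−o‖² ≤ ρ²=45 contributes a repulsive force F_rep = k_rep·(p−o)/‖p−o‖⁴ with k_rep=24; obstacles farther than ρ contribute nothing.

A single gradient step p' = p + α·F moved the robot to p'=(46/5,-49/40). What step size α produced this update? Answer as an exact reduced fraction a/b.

α = 1/20

F_att = 3/2·(g−p) = 3/2·(0,-3) = (0.0000,-4.5000)
o1: d²=482 > ρ²=45 → inactive
o2: d²=1 ≤ ρ²=45; F_rep = 24·(1,0)/1² = (24.0000,0.0000)
o3: d²=482 > ρ²=45 → inactive
o4: d²=250 > ρ²=45 → inactive
F = F_att + ΣF_rep = (24.0000,-4.5000)
Δp = p'−p = (1.2000,-0.2250); α = Δx/Fx = (6/5) / (24) = 1/20
check: Δy/Fy = (-9/40) / (-9/2) = 1/20 ✓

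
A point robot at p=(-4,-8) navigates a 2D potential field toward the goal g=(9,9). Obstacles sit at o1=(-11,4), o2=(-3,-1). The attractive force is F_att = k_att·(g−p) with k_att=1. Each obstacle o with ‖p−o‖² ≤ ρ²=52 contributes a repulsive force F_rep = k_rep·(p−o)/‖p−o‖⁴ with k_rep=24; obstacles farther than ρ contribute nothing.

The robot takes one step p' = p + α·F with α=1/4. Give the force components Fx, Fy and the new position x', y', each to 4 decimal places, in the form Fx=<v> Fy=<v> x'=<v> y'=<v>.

Fx=12.9904 Fy=16.9328 x'=-0.7524 y'=-3.7668

F_att = 1·(g−p) = 1·(13,17) = (13.0000,17.0000)
o1: d²=193 > ρ²=52 → inactive
o2: d²=50 ≤ ρ²=52; F_rep = 24·(-1,-7)/50² = (-0.0096,-0.0672)
F = F_att + ΣF_rep = (12.9904,16.9328)
p' = p + 1/4·F = (-0.7524,-3.7668)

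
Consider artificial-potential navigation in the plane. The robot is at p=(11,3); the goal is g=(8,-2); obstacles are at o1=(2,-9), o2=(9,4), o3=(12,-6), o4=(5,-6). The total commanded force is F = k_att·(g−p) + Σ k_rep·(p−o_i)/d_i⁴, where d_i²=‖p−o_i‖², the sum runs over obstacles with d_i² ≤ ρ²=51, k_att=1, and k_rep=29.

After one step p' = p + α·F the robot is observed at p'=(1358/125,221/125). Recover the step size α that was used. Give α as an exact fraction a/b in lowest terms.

α = 1/5

F_att = 1·(g−p) = 1·(-3,-5) = (-3.0000,-5.0000)
o1: d²=225 > ρ²=51 → inactive
o2: d²=5 ≤ ρ²=51; F_rep = 29·(2,-1)/5² = (2.3200,-1.1600)
o3: d²=82 > ρ²=51 → inactive
o4: d²=117 > ρ²=51 → inactive
F = F_att + ΣF_rep = (-0.6800,-6.1600)
Δp = p'−p = (-0.1360,-1.2320); α = Δx/Fx = (-17/125) / (-17/25) = 1/5
check: Δy/Fy = (-154/125) / (-154/25) = 1/5 ✓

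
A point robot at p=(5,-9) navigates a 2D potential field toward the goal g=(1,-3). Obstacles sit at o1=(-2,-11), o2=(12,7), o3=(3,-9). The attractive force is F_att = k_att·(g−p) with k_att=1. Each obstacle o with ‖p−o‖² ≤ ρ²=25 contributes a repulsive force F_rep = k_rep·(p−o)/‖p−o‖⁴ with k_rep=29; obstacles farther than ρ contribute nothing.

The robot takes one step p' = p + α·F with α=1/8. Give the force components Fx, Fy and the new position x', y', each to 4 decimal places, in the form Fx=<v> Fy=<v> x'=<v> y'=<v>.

Fx=-0.3750 Fy=6.0000 x'=4.9531 y'=-8.2500

F_att = 1·(g−p) = 1·(-4,6) = (-4.0000,6.0000)
o1: d²=53 > ρ²=25 → inactive
o2: d²=305 > ρ²=25 → inactive
o3: d²=4 ≤ ρ²=25; F_rep = 29·(2,0)/4² = (3.6250,0.0000)
F = F_att + ΣF_rep = (-0.3750,6.0000)
p' = p + 1/8·F = (4.9531,-8.2500)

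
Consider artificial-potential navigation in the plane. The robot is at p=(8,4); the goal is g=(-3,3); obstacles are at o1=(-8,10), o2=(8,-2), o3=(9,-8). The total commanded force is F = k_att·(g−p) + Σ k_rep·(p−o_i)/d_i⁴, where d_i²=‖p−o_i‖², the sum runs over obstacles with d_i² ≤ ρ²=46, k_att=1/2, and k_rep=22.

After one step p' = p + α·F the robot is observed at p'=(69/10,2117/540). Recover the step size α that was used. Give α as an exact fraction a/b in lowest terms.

α = 1/5

F_att = 1/2·(g−p) = 1/2·(-11,-1) = (-5.5000,-0.5000)
o1: d²=292 > ρ²=46 → inactive
o2: d²=36 ≤ ρ²=46; F_rep = 22·(0,6)/36² = (0.0000,0.1019)
o3: d²=145 > ρ²=46 → inactive
F = F_att + ΣF_rep = (-5.5000,-0.3981)
Δp = p'−p = (-1.1000,-0.0796); α = Δx/Fx = (-11/10) / (-11/2) = 1/5
check: Δy/Fy = (-43/540) / (-43/108) = 1/5 ✓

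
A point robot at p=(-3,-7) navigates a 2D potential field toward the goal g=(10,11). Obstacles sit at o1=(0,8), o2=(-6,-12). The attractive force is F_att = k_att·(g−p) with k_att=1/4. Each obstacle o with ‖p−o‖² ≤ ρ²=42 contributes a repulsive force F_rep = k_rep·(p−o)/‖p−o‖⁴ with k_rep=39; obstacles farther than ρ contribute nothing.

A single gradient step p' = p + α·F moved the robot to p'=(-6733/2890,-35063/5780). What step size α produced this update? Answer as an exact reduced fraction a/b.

α = 1/5

F_att = 1/4·(g−p) = 1/4·(13,18) = (3.2500,4.5000)
o1: d²=234 > ρ²=42 → inactive
o2: d²=34 ≤ ρ²=42; F_rep = 39·(3,5)/34² = (0.1012,0.1687)
F = F_att + ΣF_rep = (3.3512,4.6687)
Δp = p'−p = (0.6702,0.9337); α = Δx/Fx = (1937/2890) / (1937/578) = 1/5
check: Δy/Fy = (5397/5780) / (5397/1156) = 1/5 ✓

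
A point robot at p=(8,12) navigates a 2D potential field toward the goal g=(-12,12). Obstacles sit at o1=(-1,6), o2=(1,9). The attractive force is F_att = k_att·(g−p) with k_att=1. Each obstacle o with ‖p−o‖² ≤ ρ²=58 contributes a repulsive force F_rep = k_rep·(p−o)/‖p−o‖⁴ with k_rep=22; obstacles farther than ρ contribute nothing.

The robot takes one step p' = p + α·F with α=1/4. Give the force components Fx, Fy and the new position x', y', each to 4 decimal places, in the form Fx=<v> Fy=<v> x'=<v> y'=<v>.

F_att = 1·(g−p) = 1·(-20,0) = (-20.0000,0.0000)
o1: d²=117 > ρ²=58 → inactive
o2: d²=58 ≤ ρ²=58; F_rep = 22·(7,3)/58² = (0.0458,0.0196)
F = F_att + ΣF_rep = (-19.9542,0.0196)
p' = p + 1/4·F = (3.0114,12.0049)

Fx=-19.9542 Fy=0.0196 x'=3.0114 y'=12.0049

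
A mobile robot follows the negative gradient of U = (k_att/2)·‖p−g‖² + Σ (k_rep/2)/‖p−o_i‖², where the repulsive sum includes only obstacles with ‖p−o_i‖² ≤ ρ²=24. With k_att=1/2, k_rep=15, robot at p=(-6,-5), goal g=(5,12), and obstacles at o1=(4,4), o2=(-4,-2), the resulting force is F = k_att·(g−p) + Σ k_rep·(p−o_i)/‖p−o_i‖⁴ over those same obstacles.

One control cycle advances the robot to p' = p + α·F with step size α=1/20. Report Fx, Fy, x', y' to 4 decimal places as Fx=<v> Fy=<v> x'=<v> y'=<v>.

F_att = 1/2·(g−p) = 1/2·(11,17) = (5.5000,8.5000)
o1: d²=181 > ρ²=24 → inactive
o2: d²=13 ≤ ρ²=24; F_rep = 15·(-2,-3)/13² = (-0.1775,-0.2663)
F = F_att + ΣF_rep = (5.3225,8.2337)
p' = p + 1/20·F = (-5.7339,-4.5883)

Fx=5.3225 Fy=8.2337 x'=-5.7339 y'=-4.5883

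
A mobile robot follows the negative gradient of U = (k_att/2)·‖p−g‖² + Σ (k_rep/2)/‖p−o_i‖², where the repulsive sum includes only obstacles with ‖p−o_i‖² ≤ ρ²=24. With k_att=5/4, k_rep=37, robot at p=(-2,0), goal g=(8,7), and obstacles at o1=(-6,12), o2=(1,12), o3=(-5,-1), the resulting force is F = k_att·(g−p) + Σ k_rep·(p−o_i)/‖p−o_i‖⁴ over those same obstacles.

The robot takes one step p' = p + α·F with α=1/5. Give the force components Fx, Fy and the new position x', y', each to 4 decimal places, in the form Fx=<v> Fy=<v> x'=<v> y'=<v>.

Fx=13.6100 Fy=9.1200 x'=0.7220 y'=1.8240

F_att = 5/4·(g−p) = 5/4·(10,7) = (12.5000,8.7500)
o1: d²=160 > ρ²=24 → inactive
o2: d²=153 > ρ²=24 → inactive
o3: d²=10 ≤ ρ²=24; F_rep = 37·(3,1)/10² = (1.1100,0.3700)
F = F_att + ΣF_rep = (13.6100,9.1200)
p' = p + 1/5·F = (0.7220,1.8240)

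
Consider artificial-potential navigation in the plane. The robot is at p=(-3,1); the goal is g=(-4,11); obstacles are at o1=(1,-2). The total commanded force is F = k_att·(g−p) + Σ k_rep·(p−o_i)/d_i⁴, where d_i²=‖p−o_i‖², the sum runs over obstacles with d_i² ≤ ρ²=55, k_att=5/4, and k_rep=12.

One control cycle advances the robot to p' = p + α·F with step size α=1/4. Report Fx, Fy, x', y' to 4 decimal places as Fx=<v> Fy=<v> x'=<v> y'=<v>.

F_att = 5/4·(g−p) = 5/4·(-1,10) = (-1.2500,12.5000)
o1: d²=25 ≤ ρ²=55; F_rep = 12·(-4,3)/25² = (-0.0768,0.0576)
F = F_att + ΣF_rep = (-1.3268,12.5576)
p' = p + 1/4·F = (-3.3317,4.1394)

Fx=-1.3268 Fy=12.5576 x'=-3.3317 y'=4.1394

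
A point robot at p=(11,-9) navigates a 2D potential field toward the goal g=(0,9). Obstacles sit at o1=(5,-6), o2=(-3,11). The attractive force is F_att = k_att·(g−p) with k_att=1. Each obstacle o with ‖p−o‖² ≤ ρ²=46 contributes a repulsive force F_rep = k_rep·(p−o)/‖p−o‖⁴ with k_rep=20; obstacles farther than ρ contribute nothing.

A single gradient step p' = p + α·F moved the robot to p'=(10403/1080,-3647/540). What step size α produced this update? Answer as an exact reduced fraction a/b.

F_att = 1·(g−p) = 1·(-11,18) = (-11.0000,18.0000)
o1: d²=45 ≤ ρ²=46; F_rep = 20·(6,-3)/45² = (0.0593,-0.0296)
o2: d²=596 > ρ²=46 → inactive
F = F_att + ΣF_rep = (-10.9407,17.9704)
Δp = p'−p = (-1.3676,2.2463); α = Δx/Fx = (-1477/1080) / (-1477/135) = 1/8
check: Δy/Fy = (1213/540) / (2426/135) = 1/8 ✓

α = 1/8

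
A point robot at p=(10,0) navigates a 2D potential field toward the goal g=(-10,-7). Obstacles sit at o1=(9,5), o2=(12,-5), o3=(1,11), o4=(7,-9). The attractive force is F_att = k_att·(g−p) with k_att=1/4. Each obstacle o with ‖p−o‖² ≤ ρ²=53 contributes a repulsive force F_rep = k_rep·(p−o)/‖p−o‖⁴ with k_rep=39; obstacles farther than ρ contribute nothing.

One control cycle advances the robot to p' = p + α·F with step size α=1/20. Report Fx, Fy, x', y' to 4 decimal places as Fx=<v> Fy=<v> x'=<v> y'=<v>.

F_att = 1/4·(g−p) = 1/4·(-20,-7) = (-5.0000,-1.7500)
o1: d²=26 ≤ ρ²=53; F_rep = 39·(1,-5)/26² = (0.0577,-0.2885)
o2: d²=29 ≤ ρ²=53; F_rep = 39·(-2,5)/29² = (-0.0927,0.2319)
o3: d²=202 > ρ²=53 → inactive
o4: d²=90 > ρ²=53 → inactive
F = F_att + ΣF_rep = (-5.0351,-1.8066)
p' = p + 1/20·F = (9.7482,-0.0903)

Fx=-5.0351 Fy=-1.8066 x'=9.7482 y'=-0.0903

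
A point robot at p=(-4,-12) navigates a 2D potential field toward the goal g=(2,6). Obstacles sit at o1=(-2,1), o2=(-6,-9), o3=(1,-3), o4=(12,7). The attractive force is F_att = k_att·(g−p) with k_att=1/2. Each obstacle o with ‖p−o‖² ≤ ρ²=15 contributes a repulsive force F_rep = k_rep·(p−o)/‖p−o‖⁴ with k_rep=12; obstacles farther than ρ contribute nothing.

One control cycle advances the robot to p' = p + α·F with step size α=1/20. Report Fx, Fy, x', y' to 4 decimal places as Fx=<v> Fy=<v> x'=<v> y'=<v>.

Fx=3.1420 Fy=8.7870 x'=-3.8429 y'=-11.5607

F_att = 1/2·(g−p) = 1/2·(6,18) = (3.0000,9.0000)
o1: d²=173 > ρ²=15 → inactive
o2: d²=13 ≤ ρ²=15; F_rep = 12·(2,-3)/13² = (0.1420,-0.2130)
o3: d²=106 > ρ²=15 → inactive
o4: d²=617 > ρ²=15 → inactive
F = F_att + ΣF_rep = (3.1420,8.7870)
p' = p + 1/20·F = (-3.8429,-11.5607)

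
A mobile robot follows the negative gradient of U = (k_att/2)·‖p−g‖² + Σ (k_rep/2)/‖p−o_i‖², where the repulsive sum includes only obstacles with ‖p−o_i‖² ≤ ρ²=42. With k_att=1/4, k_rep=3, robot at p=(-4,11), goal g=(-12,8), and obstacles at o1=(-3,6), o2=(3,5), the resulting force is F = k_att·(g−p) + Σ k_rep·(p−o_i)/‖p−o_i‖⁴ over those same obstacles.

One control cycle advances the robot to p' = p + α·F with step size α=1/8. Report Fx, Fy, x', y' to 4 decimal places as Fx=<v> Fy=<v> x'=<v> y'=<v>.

F_att = 1/4·(g−p) = 1/4·(-8,-3) = (-2.0000,-0.7500)
o1: d²=26 ≤ ρ²=42; F_rep = 3·(-1,5)/26² = (-0.0044,0.0222)
o2: d²=85 > ρ²=42 → inactive
F = F_att + ΣF_rep = (-2.0044,-0.7278)
p' = p + 1/8·F = (-4.2506,10.9090)

Fx=-2.0044 Fy=-0.7278 x'=-4.2506 y'=10.9090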